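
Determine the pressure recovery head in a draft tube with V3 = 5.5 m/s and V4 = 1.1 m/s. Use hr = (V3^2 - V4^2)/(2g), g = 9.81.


hr = (5.5^2 - 1.1^2) / (2*9.81) = 1.4801 m


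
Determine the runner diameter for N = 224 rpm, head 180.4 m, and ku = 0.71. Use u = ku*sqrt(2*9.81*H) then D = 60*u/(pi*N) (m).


u = 0.71 * sqrt(2*9.81*180.4) = 42.2402 m/s
D = 60 * 42.2402 / (pi * 224) = 3.6015 m


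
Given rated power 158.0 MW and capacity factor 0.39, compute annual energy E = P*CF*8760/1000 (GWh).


E = 158.0 * 0.39 * 8760 / 1000 = 539.7912 GWh


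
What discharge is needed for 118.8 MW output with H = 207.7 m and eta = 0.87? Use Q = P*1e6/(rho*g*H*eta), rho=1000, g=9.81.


Q = 118.8 * 1e6 / (1000 * 9.81 * 207.7 * 0.87) = 67.0180 m^3/s


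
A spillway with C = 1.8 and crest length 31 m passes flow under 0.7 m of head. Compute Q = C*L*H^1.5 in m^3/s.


Q = 1.8 * 31 * 0.7^1.5 = 32.6799 m^3/s


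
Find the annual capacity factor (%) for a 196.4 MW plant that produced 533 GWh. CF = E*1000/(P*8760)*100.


CF = 533 * 1000 / (196.4 * 8760) * 100 = 30.9800 %


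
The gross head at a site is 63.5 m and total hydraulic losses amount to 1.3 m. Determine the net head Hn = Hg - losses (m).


Hn = 63.5 - 1.3 = 62.2000 m


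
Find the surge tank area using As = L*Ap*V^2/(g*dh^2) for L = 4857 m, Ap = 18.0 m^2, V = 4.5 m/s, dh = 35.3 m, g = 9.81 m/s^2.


As = 4857 * 18.0 * 4.5^2 / (9.81 * 35.3^2) = 144.8262 m^2


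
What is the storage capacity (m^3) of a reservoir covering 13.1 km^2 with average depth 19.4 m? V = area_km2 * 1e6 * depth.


V = 13.1 * 1e6 * 19.4 = 2.5414e+08 m^3


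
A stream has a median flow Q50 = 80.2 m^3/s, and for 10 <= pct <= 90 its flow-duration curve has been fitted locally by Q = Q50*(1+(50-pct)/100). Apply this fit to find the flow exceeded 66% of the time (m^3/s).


Q = 80.2 * (1 + (50 - 66)/100) = 67.3680 m^3/s


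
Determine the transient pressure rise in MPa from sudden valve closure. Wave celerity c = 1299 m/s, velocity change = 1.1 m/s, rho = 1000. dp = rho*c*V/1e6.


dp = 1000 * 1299 * 1.1 / 1e6 = 1.4289 MPa


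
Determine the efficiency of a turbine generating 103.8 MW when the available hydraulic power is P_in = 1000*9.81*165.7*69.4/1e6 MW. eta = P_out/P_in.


P_in = 1000 * 9.81 * 165.7 * 69.4 / 1e6 = 112.8109 MW
eta = 103.8 / 112.8109 = 0.9201


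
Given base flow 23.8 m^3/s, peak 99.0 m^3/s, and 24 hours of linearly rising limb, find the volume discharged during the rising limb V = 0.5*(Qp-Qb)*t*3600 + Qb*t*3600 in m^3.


V = 0.5*(99.0 - 23.8)*24*3600 + 23.8*24*3600 = 5.3050e+06 m^3


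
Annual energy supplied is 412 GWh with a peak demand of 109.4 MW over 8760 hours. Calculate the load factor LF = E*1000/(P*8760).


LF = 412 * 1000 / (109.4 * 8760) = 0.4299


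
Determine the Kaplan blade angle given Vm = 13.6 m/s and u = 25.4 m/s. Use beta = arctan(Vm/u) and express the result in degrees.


beta = arctan(13.6 / 25.4) = 28.1661 degrees


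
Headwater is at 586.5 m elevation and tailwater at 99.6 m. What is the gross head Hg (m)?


Hg = 586.5 - 99.6 = 486.9000 m


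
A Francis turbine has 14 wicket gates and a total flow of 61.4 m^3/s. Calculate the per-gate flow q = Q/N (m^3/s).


q = 61.4 / 14 = 4.3857 m^3/s


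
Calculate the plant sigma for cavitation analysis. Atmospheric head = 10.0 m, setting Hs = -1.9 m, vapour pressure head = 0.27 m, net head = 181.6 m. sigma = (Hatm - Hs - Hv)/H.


sigma = (10.0 - (-1.9) - 0.27) / 181.6 = 0.0640


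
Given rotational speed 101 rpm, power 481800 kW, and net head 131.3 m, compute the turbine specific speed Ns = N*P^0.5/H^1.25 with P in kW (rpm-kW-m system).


Ns = 101 * 481800^0.5 / 131.3^1.25 = 157.7335


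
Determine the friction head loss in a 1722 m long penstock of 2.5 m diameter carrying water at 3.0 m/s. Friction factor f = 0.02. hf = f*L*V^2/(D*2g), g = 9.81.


hf = 0.02 * 1722 * 3.0^2 / (2.5 * 2 * 9.81) = 6.3193 m


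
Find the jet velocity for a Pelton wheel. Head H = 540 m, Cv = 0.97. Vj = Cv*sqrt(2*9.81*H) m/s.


Vj = 0.97 * sqrt(2*9.81*540) = 99.8431 m/s


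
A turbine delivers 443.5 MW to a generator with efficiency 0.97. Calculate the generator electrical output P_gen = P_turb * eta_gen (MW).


P_gen = 443.5 * 0.97 = 430.1950 MW


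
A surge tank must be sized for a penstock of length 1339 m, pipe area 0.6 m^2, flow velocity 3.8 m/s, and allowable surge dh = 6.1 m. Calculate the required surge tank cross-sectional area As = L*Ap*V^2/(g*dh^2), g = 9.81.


As = 1339 * 0.6 * 3.8^2 / (9.81 * 6.1^2) = 31.7812 m^2


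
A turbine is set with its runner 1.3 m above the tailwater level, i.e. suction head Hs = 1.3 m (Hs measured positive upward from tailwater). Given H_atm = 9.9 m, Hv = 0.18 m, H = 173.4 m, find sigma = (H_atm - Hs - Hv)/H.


sigma = (9.9 - 1.3 - 0.18) / 173.4 = 0.0486


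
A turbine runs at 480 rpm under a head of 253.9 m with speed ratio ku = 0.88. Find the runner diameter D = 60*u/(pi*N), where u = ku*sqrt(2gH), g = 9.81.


u = 0.88 * sqrt(2*9.81*253.9) = 62.1103 m/s
D = 60 * 62.1103 / (pi * 480) = 2.4713 m


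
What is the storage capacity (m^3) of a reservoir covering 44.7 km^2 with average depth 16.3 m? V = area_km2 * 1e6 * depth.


V = 44.7 * 1e6 * 16.3 = 7.2861e+08 m^3


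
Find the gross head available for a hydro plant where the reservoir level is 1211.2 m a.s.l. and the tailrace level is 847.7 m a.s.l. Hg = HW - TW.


Hg = 1211.2 - 847.7 = 363.5000 m


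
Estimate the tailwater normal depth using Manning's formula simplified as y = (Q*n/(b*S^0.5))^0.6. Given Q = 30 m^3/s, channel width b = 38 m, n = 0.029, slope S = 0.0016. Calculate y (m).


y = (30 * 0.029 / (38 * 0.0016^0.5))^0.6 = 0.7155 m


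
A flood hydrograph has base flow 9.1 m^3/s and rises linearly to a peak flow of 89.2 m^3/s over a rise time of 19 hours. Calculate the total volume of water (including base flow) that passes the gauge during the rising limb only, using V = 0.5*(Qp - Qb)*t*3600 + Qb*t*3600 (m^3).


V = 0.5*(89.2 - 9.1)*19*3600 + 9.1*19*3600 = 3.3619e+06 m^3


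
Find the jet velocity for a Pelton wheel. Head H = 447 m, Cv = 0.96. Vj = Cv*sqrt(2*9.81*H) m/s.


Vj = 0.96 * sqrt(2*9.81*447) = 89.9031 m/s


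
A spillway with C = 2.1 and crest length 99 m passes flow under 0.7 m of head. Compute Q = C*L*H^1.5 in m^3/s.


Q = 2.1 * 99 * 0.7^1.5 = 121.7591 m^3/s


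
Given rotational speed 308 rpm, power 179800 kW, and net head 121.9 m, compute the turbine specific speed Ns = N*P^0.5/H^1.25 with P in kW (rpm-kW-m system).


Ns = 308 * 179800^0.5 / 121.9^1.25 = 322.4341


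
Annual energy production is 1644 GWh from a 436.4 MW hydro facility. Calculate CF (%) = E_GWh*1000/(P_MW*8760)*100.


CF = 1644 * 1000 / (436.4 * 8760) * 100 = 43.0044 %


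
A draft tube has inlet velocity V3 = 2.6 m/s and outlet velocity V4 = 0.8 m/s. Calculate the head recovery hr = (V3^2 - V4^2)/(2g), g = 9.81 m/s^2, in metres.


hr = (2.6^2 - 0.8^2) / (2*9.81) = 0.3119 m


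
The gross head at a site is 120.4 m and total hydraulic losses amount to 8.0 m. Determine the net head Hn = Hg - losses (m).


Hn = 120.4 - 8.0 = 112.4000 m


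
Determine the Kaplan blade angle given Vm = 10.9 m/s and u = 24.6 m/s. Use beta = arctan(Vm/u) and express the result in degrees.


beta = arctan(10.9 / 24.6) = 23.8976 degrees


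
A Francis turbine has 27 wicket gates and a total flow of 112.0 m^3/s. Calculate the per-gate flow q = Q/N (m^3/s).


q = 112.0 / 27 = 4.1481 m^3/s


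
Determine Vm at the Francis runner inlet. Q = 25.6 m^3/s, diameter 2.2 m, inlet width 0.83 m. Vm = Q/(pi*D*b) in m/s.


Vm = 25.6 / (pi * 2.2 * 0.83) = 4.4626 m/s


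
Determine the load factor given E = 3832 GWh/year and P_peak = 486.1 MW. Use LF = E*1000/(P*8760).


LF = 3832 * 1000 / (486.1 * 8760) = 0.8999


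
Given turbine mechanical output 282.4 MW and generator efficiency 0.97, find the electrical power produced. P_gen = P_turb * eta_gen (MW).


P_gen = 282.4 * 0.97 = 273.9280 MW


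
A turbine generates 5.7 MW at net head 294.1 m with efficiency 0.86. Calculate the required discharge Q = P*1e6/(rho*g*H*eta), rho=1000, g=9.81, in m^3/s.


Q = 5.7 * 1e6 / (1000 * 9.81 * 294.1 * 0.86) = 2.2973 m^3/s


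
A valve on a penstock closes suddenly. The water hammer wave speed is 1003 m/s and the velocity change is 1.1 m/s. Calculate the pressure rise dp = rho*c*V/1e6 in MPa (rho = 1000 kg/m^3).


dp = 1000 * 1003 * 1.1 / 1e6 = 1.1033 MPa


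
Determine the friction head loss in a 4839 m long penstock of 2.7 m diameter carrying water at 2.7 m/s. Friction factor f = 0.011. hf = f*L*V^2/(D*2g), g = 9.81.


hf = 0.011 * 4839 * 2.7^2 / (2.7 * 2 * 9.81) = 7.3251 m


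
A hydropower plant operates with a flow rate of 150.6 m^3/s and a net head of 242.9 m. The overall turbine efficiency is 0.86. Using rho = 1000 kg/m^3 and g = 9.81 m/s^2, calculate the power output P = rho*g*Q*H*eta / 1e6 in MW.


P = 1000 * 9.81 * 150.6 * 242.9 * 0.86 / 1e6 = 308.6171 MW


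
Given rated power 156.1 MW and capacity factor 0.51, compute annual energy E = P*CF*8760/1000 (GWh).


E = 156.1 * 0.51 * 8760 / 1000 = 697.3924 GWh


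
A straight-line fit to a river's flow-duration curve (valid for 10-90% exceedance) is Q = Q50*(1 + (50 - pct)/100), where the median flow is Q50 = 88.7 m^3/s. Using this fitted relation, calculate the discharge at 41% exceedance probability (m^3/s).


Q = 88.7 * (1 + (50 - 41)/100) = 96.6830 m^3/s


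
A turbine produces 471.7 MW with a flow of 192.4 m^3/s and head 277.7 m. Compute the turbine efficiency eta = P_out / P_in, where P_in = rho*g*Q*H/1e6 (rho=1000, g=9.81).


P_in = 1000 * 9.81 * 192.4 * 277.7 / 1e6 = 524.1432 MW
eta = 471.7 / 524.1432 = 0.8999


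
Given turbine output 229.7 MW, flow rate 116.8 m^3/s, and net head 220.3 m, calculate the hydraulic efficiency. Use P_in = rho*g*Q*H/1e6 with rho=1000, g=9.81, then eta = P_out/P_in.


P_in = 1000 * 9.81 * 116.8 * 220.3 / 1e6 = 252.4215 MW
eta = 229.7 / 252.4215 = 0.9100


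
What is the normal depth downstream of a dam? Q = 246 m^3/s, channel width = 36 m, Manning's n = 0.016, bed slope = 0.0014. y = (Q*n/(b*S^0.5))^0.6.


y = (246 * 0.016 / (36 * 0.0014^0.5))^0.6 = 1.9029 m


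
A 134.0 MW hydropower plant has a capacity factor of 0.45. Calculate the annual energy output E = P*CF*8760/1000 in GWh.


E = 134.0 * 0.45 * 8760 / 1000 = 528.2280 GWh


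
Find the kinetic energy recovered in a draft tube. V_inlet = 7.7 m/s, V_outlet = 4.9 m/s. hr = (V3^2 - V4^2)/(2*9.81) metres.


hr = (7.7^2 - 4.9^2) / (2*9.81) = 1.7982 m


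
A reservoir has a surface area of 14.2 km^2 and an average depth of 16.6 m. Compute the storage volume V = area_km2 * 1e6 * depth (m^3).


V = 14.2 * 1e6 * 16.6 = 2.3572e+08 m^3


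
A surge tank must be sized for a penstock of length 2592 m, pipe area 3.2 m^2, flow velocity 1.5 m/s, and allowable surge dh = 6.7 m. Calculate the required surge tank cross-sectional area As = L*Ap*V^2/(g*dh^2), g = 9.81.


As = 2592 * 3.2 * 1.5^2 / (9.81 * 6.7^2) = 42.3788 m^2


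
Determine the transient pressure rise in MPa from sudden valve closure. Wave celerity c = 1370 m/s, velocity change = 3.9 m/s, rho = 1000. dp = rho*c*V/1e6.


dp = 1000 * 1370 * 3.9 / 1e6 = 5.3430 MPa


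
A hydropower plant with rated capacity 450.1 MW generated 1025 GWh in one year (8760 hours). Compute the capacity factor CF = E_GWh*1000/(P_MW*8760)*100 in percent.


CF = 1025 * 1000 / (450.1 * 8760) * 100 = 25.9963 %


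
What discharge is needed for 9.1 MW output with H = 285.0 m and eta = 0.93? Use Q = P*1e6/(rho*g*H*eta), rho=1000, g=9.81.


Q = 9.1 * 1e6 / (1000 * 9.81 * 285.0 * 0.93) = 3.4998 m^3/s


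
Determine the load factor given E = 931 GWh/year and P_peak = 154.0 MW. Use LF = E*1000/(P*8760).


LF = 931 * 1000 / (154.0 * 8760) = 0.6901


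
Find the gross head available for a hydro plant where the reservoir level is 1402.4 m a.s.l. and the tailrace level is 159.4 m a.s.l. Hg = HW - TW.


Hg = 1402.4 - 159.4 = 1243.0000 m


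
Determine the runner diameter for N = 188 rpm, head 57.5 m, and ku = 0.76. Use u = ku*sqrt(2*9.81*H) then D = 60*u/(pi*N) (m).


u = 0.76 * sqrt(2*9.81*57.5) = 25.5268 m/s
D = 60 * 25.5268 / (pi * 188) = 2.5932 m


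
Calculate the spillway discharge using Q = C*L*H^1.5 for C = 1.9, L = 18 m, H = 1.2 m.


Q = 1.9 * 18 * 1.2^1.5 = 44.9571 m^3/s


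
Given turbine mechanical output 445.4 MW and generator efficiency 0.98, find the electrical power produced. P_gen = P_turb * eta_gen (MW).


P_gen = 445.4 * 0.98 = 436.4920 MW


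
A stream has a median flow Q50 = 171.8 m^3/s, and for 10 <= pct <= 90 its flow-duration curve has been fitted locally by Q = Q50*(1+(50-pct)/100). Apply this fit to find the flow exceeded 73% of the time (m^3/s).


Q = 171.8 * (1 + (50 - 73)/100) = 132.2860 m^3/s


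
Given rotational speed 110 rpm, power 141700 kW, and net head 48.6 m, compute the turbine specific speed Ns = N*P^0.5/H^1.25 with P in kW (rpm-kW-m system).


Ns = 110 * 141700^0.5 / 48.6^1.25 = 322.6876


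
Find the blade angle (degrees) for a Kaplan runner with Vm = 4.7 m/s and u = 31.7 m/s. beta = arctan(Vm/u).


beta = arctan(4.7 / 31.7) = 8.4335 degrees


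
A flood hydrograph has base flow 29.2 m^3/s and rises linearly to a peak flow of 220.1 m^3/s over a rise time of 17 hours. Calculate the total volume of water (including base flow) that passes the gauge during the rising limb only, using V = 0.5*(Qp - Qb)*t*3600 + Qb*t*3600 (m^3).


V = 0.5*(220.1 - 29.2)*17*3600 + 29.2*17*3600 = 7.6286e+06 m^3


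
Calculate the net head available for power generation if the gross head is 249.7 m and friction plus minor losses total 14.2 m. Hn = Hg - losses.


Hn = 249.7 - 14.2 = 235.5000 m


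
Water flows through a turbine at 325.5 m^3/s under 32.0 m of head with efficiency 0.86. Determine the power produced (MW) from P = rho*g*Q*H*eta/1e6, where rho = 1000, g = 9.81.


P = 1000 * 9.81 * 325.5 * 32.0 * 0.86 / 1e6 = 87.8756 MW


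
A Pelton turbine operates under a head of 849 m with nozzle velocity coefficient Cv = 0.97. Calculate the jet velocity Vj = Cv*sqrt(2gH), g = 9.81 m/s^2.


Vj = 0.97 * sqrt(2*9.81*849) = 125.1916 m/s


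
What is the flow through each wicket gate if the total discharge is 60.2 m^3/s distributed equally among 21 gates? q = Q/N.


q = 60.2 / 21 = 2.8667 m^3/s


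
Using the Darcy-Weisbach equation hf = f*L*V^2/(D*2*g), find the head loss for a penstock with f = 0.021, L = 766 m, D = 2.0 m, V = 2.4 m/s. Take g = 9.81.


hf = 0.021 * 766 * 2.4^2 / (2.0 * 2 * 9.81) = 2.3612 m


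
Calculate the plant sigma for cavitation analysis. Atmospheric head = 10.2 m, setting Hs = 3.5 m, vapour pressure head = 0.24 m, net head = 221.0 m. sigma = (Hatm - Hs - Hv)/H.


sigma = (10.2 - 3.5 - 0.24) / 221.0 = 0.0292


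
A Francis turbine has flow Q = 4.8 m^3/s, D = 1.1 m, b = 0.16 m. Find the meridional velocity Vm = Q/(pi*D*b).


Vm = 4.8 / (pi * 1.1 * 0.16) = 8.6812 m/s


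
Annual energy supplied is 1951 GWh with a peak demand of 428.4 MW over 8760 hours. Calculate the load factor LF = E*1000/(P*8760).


LF = 1951 * 1000 / (428.4 * 8760) = 0.5199


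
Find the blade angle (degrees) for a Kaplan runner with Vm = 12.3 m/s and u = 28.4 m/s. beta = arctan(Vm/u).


beta = arctan(12.3 / 28.4) = 23.4174 degrees


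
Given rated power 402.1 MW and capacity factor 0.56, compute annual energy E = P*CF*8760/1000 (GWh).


E = 402.1 * 0.56 * 8760 / 1000 = 1972.5418 GWh


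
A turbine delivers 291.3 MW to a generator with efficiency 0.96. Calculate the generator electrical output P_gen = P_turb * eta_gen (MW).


P_gen = 291.3 * 0.96 = 279.6480 MW


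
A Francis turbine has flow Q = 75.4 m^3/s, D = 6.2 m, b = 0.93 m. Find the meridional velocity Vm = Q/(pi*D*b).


Vm = 75.4 / (pi * 6.2 * 0.93) = 4.1624 m/s


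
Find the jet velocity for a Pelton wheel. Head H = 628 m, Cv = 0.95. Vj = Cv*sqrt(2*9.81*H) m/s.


Vj = 0.95 * sqrt(2*9.81*628) = 105.4515 m/s


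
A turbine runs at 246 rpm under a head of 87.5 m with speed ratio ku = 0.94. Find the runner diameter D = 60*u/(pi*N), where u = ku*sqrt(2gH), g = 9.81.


u = 0.94 * sqrt(2*9.81*87.5) = 38.9477 m/s
D = 60 * 38.9477 / (pi * 246) = 3.0238 m


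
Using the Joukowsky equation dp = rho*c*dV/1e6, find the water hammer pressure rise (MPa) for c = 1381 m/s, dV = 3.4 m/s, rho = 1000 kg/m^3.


dp = 1000 * 1381 * 3.4 / 1e6 = 4.6954 MPa


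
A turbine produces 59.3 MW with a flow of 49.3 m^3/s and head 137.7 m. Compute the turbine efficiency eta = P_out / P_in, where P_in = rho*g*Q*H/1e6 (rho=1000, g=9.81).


P_in = 1000 * 9.81 * 49.3 * 137.7 / 1e6 = 66.5963 MW
eta = 59.3 / 66.5963 = 0.8904


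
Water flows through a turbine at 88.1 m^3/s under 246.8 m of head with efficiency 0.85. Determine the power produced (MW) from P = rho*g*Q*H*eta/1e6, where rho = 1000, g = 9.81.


P = 1000 * 9.81 * 88.1 * 246.8 * 0.85 / 1e6 = 181.3047 MW


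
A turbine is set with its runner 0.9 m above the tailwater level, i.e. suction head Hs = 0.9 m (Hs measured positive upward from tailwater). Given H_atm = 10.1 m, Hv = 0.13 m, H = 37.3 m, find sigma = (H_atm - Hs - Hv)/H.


sigma = (10.1 - 0.9 - 0.13) / 37.3 = 0.2432


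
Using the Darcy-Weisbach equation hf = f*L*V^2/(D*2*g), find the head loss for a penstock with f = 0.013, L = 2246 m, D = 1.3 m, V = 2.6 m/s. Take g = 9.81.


hf = 0.013 * 2246 * 2.6^2 / (1.3 * 2 * 9.81) = 7.7385 m


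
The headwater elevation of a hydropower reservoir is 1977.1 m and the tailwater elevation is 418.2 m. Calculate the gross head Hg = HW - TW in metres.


Hg = 1977.1 - 418.2 = 1558.9000 m


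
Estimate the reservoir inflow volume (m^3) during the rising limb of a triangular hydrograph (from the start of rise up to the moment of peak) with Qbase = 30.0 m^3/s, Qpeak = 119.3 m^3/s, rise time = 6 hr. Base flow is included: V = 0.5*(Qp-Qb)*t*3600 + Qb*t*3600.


V = 0.5*(119.3 - 30.0)*6*3600 + 30.0*6*3600 = 1.6124e+06 m^3


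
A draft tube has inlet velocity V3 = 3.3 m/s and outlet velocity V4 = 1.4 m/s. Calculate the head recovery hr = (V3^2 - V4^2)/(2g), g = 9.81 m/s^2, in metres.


hr = (3.3^2 - 1.4^2) / (2*9.81) = 0.4551 m


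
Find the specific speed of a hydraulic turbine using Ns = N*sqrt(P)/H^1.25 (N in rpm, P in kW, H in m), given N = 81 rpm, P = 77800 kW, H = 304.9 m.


Ns = 81 * 77800^0.5 / 304.9^1.25 = 17.7328


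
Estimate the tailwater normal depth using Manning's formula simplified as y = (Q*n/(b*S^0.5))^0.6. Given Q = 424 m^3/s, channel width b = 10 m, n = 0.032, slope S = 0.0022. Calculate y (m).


y = (424 * 0.032 / (10 * 0.0022^0.5))^0.6 = 7.5298 m


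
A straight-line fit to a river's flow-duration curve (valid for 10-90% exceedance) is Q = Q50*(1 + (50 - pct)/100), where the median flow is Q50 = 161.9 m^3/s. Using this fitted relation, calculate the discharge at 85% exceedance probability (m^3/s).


Q = 161.9 * (1 + (50 - 85)/100) = 105.2350 m^3/s


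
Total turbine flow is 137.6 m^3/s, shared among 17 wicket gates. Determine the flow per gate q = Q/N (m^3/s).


q = 137.6 / 17 = 8.0941 m^3/s


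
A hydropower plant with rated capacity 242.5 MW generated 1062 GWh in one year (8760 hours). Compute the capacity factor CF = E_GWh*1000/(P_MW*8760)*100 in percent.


CF = 1062 * 1000 / (242.5 * 8760) * 100 = 49.9929 %


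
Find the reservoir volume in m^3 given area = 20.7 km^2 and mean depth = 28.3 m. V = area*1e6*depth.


V = 20.7 * 1e6 * 28.3 = 5.8581e+08 m^3


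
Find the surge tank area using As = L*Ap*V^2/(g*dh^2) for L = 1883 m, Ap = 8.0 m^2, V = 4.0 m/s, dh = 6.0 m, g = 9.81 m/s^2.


As = 1883 * 8.0 * 4.0^2 / (9.81 * 6.0^2) = 682.4782 m^2


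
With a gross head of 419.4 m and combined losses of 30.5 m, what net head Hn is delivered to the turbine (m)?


Hn = 419.4 - 30.5 = 388.9000 m


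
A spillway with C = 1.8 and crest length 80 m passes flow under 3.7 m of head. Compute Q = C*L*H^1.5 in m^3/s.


Q = 1.8 * 80 * 3.7^1.5 = 1024.8613 m^3/s


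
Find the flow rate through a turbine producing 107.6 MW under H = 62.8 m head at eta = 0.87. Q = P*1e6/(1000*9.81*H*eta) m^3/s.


Q = 107.6 * 1e6 / (1000 * 9.81 * 62.8 * 0.87) = 200.7541 m^3/s


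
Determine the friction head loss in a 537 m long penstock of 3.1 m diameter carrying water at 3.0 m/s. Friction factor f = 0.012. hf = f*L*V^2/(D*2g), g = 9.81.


hf = 0.012 * 537 * 3.0^2 / (3.1 * 2 * 9.81) = 0.9535 m


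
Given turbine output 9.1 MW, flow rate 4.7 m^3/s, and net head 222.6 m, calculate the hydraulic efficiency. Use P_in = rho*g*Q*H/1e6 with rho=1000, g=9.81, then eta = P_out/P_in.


P_in = 1000 * 9.81 * 4.7 * 222.6 / 1e6 = 10.2634 MW
eta = 9.1 / 10.2634 = 0.8866


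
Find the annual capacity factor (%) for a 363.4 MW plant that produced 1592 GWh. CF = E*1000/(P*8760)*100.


CF = 1592 * 1000 / (363.4 * 8760) * 100 = 50.0097 %


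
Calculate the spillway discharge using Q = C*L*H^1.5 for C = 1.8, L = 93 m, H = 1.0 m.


Q = 1.8 * 93 * 1.0^1.5 = 167.4000 m^3/s


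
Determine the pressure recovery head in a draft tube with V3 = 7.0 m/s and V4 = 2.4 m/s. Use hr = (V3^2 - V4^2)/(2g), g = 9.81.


hr = (7.0^2 - 2.4^2) / (2*9.81) = 2.2039 m


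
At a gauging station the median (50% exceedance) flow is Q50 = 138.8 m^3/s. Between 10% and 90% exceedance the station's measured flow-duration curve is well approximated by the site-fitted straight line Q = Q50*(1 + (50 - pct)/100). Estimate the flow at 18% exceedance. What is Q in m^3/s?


Q = 138.8 * (1 + (50 - 18)/100) = 183.2160 m^3/s


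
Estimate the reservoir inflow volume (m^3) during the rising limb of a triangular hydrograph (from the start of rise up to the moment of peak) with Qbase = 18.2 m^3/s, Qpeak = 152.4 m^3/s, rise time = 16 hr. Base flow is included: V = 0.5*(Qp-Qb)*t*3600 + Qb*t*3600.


V = 0.5*(152.4 - 18.2)*16*3600 + 18.2*16*3600 = 4.9133e+06 m^3


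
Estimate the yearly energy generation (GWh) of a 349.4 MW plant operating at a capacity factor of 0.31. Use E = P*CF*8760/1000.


E = 349.4 * 0.31 * 8760 / 1000 = 948.8306 GWh


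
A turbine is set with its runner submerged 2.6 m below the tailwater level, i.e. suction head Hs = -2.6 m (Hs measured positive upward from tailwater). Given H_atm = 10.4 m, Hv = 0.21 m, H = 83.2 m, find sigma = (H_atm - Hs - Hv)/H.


sigma = (10.4 - (-2.6) - 0.21) / 83.2 = 0.1537


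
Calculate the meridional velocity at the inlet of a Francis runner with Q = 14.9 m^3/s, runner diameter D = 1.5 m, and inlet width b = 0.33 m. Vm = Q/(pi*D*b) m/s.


Vm = 14.9 / (pi * 1.5 * 0.33) = 9.5814 m/s


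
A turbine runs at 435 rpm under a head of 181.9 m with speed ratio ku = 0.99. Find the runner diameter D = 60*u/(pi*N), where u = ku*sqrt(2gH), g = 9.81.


u = 0.99 * sqrt(2*9.81*181.9) = 59.1427 m/s
D = 60 * 59.1427 / (pi * 435) = 2.5966 m


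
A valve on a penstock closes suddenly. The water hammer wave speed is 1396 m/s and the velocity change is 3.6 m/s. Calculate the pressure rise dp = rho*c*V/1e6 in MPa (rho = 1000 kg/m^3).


dp = 1000 * 1396 * 3.6 / 1e6 = 5.0256 MPa


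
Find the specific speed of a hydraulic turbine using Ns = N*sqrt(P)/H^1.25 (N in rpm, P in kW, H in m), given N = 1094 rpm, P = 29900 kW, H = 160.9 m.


Ns = 1094 * 29900^0.5 / 160.9^1.25 = 330.1094


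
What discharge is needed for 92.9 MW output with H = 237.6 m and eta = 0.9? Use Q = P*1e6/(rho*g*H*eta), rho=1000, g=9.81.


Q = 92.9 * 1e6 / (1000 * 9.81 * 237.6 * 0.9) = 44.2851 m^3/s


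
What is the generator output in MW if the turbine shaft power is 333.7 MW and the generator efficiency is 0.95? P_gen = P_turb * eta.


P_gen = 333.7 * 0.95 = 317.0150 MW


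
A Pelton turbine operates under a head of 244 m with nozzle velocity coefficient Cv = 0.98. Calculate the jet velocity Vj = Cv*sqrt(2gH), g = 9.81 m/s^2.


Vj = 0.98 * sqrt(2*9.81*244) = 67.8064 m/s


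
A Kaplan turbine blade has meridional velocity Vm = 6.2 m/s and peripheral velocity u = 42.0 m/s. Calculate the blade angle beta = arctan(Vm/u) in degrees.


beta = arctan(6.2 / 42.0) = 8.3973 degrees


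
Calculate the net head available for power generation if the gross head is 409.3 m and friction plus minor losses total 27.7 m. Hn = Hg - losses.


Hn = 409.3 - 27.7 = 381.6000 m


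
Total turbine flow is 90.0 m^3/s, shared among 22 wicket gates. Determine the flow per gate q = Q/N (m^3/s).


q = 90.0 / 22 = 4.0909 m^3/s


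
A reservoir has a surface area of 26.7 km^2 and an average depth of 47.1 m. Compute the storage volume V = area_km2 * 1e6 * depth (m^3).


V = 26.7 * 1e6 * 47.1 = 1.2576e+09 m^3


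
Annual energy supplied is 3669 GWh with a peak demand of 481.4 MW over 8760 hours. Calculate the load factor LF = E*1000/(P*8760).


LF = 3669 * 1000 / (481.4 * 8760) = 0.8700


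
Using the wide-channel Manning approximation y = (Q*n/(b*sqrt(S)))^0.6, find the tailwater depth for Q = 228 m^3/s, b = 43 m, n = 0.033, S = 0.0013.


y = (228 * 0.033 / (43 * 0.0013^0.5))^0.6 = 2.5799 m


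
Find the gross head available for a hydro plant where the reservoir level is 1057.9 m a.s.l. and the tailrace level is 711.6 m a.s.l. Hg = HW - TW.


Hg = 1057.9 - 711.6 = 346.3000 m


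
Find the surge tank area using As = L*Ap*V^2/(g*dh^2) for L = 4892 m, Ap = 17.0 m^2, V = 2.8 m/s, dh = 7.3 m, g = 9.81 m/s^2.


As = 4892 * 17.0 * 2.8^2 / (9.81 * 7.3^2) = 1247.2017 m^2


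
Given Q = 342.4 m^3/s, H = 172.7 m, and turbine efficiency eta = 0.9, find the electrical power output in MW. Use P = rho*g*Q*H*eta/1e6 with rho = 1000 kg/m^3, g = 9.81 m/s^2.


P = 1000 * 9.81 * 342.4 * 172.7 * 0.9 / 1e6 = 522.0807 MW


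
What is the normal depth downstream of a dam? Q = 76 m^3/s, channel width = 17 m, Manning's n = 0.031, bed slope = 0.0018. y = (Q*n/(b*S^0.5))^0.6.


y = (76 * 0.031 / (17 * 0.0018^0.5))^0.6 = 2.0345 m


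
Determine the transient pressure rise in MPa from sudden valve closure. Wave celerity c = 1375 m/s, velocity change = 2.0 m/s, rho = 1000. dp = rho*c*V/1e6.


dp = 1000 * 1375 * 2.0 / 1e6 = 2.7500 MPa


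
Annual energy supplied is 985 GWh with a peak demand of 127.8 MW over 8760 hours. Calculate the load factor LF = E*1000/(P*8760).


LF = 985 * 1000 / (127.8 * 8760) = 0.8798


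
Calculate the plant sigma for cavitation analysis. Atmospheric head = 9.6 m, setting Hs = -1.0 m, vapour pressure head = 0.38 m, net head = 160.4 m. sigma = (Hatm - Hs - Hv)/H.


sigma = (9.6 - (-1.0) - 0.38) / 160.4 = 0.0637


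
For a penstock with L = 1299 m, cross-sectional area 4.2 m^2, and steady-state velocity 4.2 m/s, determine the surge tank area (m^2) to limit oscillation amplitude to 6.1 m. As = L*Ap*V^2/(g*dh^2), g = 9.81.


As = 1299 * 4.2 * 4.2^2 / (9.81 * 6.1^2) = 263.6503 m^2


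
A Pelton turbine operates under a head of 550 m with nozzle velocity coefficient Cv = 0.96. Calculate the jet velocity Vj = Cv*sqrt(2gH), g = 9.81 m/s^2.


Vj = 0.96 * sqrt(2*9.81*550) = 99.7245 m/s


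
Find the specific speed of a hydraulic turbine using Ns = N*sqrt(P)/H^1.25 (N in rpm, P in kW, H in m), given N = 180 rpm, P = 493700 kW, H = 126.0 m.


Ns = 180 * 493700^0.5 / 126.0^1.25 = 299.5994


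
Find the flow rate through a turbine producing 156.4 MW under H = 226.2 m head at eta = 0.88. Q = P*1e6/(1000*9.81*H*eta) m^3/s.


Q = 156.4 * 1e6 / (1000 * 9.81 * 226.2 * 0.88) = 80.0926 m^3/s


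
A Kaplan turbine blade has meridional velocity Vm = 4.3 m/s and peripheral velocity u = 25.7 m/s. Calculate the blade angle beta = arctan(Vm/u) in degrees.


beta = arctan(4.3 / 25.7) = 9.4985 degrees


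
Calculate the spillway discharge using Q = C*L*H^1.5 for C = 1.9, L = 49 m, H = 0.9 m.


Q = 1.9 * 49 * 0.9^1.5 = 79.4902 m^3/s


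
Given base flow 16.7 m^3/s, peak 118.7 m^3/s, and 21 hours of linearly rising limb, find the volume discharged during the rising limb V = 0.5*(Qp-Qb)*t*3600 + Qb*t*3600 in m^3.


V = 0.5*(118.7 - 16.7)*21*3600 + 16.7*21*3600 = 5.1181e+06 m^3


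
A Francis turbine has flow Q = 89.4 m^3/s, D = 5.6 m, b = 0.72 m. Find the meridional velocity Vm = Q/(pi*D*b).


Vm = 89.4 / (pi * 5.6 * 0.72) = 7.0578 m/s


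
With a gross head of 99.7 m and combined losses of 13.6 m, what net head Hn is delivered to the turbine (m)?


Hn = 99.7 - 13.6 = 86.1000 m


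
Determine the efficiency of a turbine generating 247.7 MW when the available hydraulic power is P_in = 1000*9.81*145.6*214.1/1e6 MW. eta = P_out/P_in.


P_in = 1000 * 9.81 * 145.6 * 214.1 / 1e6 = 305.8067 MW
eta = 247.7 / 305.8067 = 0.8100


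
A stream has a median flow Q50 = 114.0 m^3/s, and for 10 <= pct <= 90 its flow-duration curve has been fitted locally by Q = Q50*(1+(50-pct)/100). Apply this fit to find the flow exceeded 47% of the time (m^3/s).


Q = 114.0 * (1 + (50 - 47)/100) = 117.4200 m^3/s


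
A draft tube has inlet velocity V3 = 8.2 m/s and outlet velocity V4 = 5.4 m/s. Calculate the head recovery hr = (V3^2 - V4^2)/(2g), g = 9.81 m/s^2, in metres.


hr = (8.2^2 - 5.4^2) / (2*9.81) = 1.9409 m


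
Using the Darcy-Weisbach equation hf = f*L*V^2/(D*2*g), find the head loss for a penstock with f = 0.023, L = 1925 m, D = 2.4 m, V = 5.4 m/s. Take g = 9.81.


hf = 0.023 * 1925 * 5.4^2 / (2.4 * 2 * 9.81) = 27.4180 m


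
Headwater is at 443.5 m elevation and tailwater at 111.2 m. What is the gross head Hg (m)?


Hg = 443.5 - 111.2 = 332.3000 m


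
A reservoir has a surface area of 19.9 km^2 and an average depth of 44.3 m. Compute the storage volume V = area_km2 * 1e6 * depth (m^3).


V = 19.9 * 1e6 * 44.3 = 8.8157e+08 m^3


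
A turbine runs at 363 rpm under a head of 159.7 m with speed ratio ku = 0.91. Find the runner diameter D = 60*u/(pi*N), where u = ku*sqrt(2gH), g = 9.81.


u = 0.91 * sqrt(2*9.81*159.7) = 50.9382 m/s
D = 60 * 50.9382 / (pi * 363) = 2.6800 m


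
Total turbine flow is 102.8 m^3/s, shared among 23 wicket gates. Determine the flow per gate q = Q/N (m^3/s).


q = 102.8 / 23 = 4.4696 m^3/s


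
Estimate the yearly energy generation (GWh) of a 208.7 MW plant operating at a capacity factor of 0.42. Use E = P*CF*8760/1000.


E = 208.7 * 0.42 * 8760 / 1000 = 767.8490 GWh


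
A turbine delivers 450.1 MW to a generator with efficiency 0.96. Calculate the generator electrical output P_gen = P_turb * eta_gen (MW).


P_gen = 450.1 * 0.96 = 432.0960 MW


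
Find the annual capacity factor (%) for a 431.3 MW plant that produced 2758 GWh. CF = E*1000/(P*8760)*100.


CF = 2758 * 1000 / (431.3 * 8760) * 100 = 72.9980 %


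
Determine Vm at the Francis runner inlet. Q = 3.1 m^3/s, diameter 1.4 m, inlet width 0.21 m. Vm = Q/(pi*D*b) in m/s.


Vm = 3.1 / (pi * 1.4 * 0.21) = 3.3563 m/s


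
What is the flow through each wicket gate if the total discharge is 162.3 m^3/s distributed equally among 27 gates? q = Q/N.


q = 162.3 / 27 = 6.0111 m^3/s


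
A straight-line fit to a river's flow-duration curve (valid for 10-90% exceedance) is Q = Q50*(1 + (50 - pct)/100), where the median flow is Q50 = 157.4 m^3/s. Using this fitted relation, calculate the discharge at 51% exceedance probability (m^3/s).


Q = 157.4 * (1 + (50 - 51)/100) = 155.8260 m^3/s


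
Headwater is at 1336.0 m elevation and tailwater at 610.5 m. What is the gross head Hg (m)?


Hg = 1336.0 - 610.5 = 725.5000 m


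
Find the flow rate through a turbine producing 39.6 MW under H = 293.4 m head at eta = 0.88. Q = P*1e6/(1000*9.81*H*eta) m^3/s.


Q = 39.6 * 1e6 / (1000 * 9.81 * 293.4 * 0.88) = 15.6345 m^3/s


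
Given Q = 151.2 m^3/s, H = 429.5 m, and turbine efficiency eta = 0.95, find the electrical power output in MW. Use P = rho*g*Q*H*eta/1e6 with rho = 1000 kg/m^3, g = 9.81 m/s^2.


P = 1000 * 9.81 * 151.2 * 429.5 * 0.95 / 1e6 = 605.2121 MW


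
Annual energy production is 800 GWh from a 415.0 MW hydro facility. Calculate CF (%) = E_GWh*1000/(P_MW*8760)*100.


CF = 800 * 1000 / (415.0 * 8760) * 100 = 22.0058 %


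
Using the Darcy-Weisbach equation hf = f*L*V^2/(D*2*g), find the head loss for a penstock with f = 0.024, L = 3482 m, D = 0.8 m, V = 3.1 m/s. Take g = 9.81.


hf = 0.024 * 3482 * 3.1^2 / (0.8 * 2 * 9.81) = 51.1652 m


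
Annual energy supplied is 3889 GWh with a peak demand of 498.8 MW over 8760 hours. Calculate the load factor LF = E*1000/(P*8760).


LF = 3889 * 1000 / (498.8 * 8760) = 0.8900


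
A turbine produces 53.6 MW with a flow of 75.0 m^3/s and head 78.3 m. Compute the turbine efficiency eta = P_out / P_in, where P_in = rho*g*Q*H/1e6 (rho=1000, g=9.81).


P_in = 1000 * 9.81 * 75.0 * 78.3 / 1e6 = 57.6092 MW
eta = 53.6 / 57.6092 = 0.9304


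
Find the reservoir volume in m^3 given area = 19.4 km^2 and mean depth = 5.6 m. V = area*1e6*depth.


V = 19.4 * 1e6 * 5.6 = 1.0864e+08 m^3


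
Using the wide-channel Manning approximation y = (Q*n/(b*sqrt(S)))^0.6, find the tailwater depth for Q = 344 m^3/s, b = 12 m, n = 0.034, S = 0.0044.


y = (344 * 0.034 / (12 * 0.0044^0.5))^0.6 = 5.0151 m


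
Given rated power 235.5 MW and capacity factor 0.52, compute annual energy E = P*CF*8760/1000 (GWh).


E = 235.5 * 0.52 * 8760 / 1000 = 1072.7496 GWh


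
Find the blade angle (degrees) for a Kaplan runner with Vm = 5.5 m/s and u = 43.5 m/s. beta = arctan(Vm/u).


beta = arctan(5.5 / 43.5) = 7.2061 degrees


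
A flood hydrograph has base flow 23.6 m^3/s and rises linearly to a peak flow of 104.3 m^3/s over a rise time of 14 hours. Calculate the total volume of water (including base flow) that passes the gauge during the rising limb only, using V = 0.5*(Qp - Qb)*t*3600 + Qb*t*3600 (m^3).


V = 0.5*(104.3 - 23.6)*14*3600 + 23.6*14*3600 = 3.2231e+06 m^3


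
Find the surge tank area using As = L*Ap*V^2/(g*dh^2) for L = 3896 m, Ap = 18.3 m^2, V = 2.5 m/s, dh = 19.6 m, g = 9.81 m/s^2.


As = 3896 * 18.3 * 2.5^2 / (9.81 * 19.6^2) = 118.2412 m^2


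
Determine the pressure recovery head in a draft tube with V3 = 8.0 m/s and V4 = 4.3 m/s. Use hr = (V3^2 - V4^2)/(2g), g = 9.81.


hr = (8.0^2 - 4.3^2) / (2*9.81) = 2.3196 m


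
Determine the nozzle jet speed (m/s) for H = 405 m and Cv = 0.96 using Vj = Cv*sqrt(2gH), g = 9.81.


Vj = 0.96 * sqrt(2*9.81*405) = 85.5753 m/s


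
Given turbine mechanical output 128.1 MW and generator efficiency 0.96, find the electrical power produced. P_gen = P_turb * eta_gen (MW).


P_gen = 128.1 * 0.96 = 122.9760 MW


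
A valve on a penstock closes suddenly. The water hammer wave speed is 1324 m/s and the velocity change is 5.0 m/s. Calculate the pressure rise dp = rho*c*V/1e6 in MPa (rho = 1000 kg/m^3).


dp = 1000 * 1324 * 5.0 / 1e6 = 6.6200 MPa


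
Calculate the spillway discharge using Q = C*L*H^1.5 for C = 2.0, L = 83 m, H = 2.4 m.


Q = 2.0 * 83 * 2.4^1.5 = 617.1986 m^3/s


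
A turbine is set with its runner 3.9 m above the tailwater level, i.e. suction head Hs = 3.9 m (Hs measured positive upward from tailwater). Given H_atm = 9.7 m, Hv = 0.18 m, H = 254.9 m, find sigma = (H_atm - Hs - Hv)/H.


sigma = (9.7 - 3.9 - 0.18) / 254.9 = 0.0220


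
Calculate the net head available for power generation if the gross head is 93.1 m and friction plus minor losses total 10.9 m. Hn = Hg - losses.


Hn = 93.1 - 10.9 = 82.2000 m


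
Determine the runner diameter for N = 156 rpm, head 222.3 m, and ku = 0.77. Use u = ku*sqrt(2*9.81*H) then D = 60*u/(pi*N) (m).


u = 0.77 * sqrt(2*9.81*222.3) = 50.8522 m/s
D = 60 * 50.8522 / (pi * 156) = 6.2257 m


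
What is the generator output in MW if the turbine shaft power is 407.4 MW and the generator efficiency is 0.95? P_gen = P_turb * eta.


P_gen = 407.4 * 0.95 = 387.0300 MW


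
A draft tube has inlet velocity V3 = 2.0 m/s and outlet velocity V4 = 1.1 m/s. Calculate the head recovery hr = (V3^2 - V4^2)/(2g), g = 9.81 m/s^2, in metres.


hr = (2.0^2 - 1.1^2) / (2*9.81) = 0.1422 m


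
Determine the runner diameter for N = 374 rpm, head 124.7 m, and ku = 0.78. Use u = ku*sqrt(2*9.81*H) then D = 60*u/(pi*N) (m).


u = 0.78 * sqrt(2*9.81*124.7) = 38.5813 m/s
D = 60 * 38.5813 / (pi * 374) = 1.9702 m


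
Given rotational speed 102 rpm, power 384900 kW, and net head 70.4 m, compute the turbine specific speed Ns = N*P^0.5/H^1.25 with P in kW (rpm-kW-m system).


Ns = 102 * 384900^0.5 / 70.4^1.25 = 310.3190


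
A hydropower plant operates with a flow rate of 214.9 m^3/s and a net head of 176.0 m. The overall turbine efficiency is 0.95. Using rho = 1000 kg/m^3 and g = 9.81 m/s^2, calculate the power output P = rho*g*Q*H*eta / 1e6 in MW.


P = 1000 * 9.81 * 214.9 * 176.0 * 0.95 / 1e6 = 352.4859 MW


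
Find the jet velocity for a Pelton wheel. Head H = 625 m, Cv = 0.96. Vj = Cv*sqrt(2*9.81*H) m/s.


Vj = 0.96 * sqrt(2*9.81*625) = 106.3067 m/s


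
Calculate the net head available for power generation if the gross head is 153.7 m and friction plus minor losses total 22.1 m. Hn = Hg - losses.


Hn = 153.7 - 22.1 = 131.6000 m


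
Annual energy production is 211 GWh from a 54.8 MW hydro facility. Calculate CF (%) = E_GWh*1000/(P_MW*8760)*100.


CF = 211 * 1000 / (54.8 * 8760) * 100 = 43.9539 %


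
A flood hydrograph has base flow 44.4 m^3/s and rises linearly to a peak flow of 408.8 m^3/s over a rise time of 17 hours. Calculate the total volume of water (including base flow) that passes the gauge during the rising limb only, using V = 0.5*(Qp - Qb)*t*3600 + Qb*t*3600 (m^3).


V = 0.5*(408.8 - 44.4)*17*3600 + 44.4*17*3600 = 1.3868e+07 m^3


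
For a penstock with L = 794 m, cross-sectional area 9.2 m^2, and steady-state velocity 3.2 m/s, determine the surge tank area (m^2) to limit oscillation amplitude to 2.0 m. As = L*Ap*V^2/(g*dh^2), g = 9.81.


As = 794 * 9.2 * 3.2^2 / (9.81 * 2.0^2) = 1906.2475 m^2


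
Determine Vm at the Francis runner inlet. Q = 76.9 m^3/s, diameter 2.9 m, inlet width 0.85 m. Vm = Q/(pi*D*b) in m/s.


Vm = 76.9 / (pi * 2.9 * 0.85) = 9.9302 m/s


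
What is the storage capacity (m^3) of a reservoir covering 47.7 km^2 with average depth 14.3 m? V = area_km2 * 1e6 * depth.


V = 47.7 * 1e6 * 14.3 = 6.8211e+08 m^3


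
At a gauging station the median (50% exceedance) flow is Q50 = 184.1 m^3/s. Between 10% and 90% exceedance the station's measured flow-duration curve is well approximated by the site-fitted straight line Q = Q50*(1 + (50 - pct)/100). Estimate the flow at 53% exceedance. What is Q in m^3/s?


Q = 184.1 * (1 + (50 - 53)/100) = 178.5770 m^3/s


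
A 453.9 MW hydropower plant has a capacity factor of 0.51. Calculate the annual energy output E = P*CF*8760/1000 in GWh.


E = 453.9 * 0.51 * 8760 / 1000 = 2027.8436 GWh


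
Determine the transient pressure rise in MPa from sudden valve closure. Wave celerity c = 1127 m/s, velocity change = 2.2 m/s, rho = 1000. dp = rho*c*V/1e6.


dp = 1000 * 1127 * 2.2 / 1e6 = 2.4794 MPa


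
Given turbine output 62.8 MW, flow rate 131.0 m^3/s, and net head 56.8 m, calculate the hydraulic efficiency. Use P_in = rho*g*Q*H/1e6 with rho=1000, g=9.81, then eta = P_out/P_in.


P_in = 1000 * 9.81 * 131.0 * 56.8 / 1e6 = 72.9942 MW
eta = 62.8 / 72.9942 = 0.8603


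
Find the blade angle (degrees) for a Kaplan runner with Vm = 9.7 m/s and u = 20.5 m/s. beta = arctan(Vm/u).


beta = arctan(9.7 / 20.5) = 25.3221 degrees


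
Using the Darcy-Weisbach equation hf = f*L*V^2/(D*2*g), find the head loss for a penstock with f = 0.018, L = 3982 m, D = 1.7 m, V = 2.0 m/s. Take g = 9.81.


hf = 0.018 * 3982 * 2.0^2 / (1.7 * 2 * 9.81) = 8.5958 m
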